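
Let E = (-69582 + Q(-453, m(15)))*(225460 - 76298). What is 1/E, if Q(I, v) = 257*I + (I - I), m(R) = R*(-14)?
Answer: -1/27744579486 ≈ -3.6043e-11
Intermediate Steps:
m(R) = -14*R
Q(I, v) = 257*I (Q(I, v) = 257*I + 0 = 257*I)
E = -27744579486 (E = (-69582 + 257*(-453))*(225460 - 76298) = (-69582 - 116421)*149162 = -186003*149162 = -27744579486)
1/E = 1/(-27744579486) = -1/27744579486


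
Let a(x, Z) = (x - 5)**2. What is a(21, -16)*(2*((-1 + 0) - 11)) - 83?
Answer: -6227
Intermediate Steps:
a(x, Z) = (-5 + x)**2
a(21, -16)*(2*((-1 + 0) - 11)) - 83 = (-5 + 21)**2*(2*((-1 + 0) - 11)) - 83 = 16**2*(2*(-1 - 11)) - 83 = 256*(2*(-12)) - 83 = 256*(-24) - 83 = -6144 - 83 = -6227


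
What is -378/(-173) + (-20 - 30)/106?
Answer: 15709/9169 ≈ 1.7133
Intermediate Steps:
-378/(-173) + (-20 - 30)/106 = -378*(-1/173) - 50*1/106 = 378/173 - 25/53 = 15709/9169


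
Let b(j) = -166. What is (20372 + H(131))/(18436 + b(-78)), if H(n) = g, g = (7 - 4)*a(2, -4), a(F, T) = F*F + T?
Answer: 10186/9135 ≈ 1.1151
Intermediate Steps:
a(F, T) = T + F² (a(F, T) = F² + T = T + F²)
g = 0 (g = (7 - 4)*(-4 + 2²) = 3*(-4 + 4) = 3*0 = 0)
H(n) = 0
(20372 + H(131))/(18436 + b(-78)) = (20372 + 0)/(18436 - 166) = 20372/18270 = 20372*(1/18270) = 10186/9135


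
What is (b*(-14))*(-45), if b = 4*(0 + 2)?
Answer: 5040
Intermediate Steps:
b = 8 (b = 4*2 = 8)
(b*(-14))*(-45) = (8*(-14))*(-45) = -112*(-45) = 5040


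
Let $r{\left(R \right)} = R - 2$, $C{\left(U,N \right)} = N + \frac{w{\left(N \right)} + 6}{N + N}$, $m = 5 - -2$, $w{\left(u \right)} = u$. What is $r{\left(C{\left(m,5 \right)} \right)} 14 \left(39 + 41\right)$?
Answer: $4592$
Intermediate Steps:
$m = 7$ ($m = 5 + 2 = 7$)
$C{\left(U,N \right)} = N + \frac{6 + N}{2 N}$ ($C{\left(U,N \right)} = N + \frac{N + 6}{N + N} = N + \frac{6 + N}{2 N}$)
$r{\left(R \right)} = -2 + R$
$r{\left(C{\left(m,5 \right)} \right)} 14 \left(39 + 41\right) = \left(-2 + \left(\frac{1}{2} + 5 + \frac{3}{5}\right)\right) 14 \left(39 + 41\right) = \left(-2 + \left(\frac{1}{2} + 5 + 3 \cdot \frac{1}{5}\right)\right) 14 \cdot 80 = \left(-2 + \left(\frac{1}{2} + 5 + \frac{3}{5}\right)\right) 14 \cdot 80 = \left(-2 + \frac{61}{10}\right) 14 \cdot 80 = \frac{41}{10} \cdot 14 \cdot 80 = \frac{287}{5} \cdot 80 = 4592$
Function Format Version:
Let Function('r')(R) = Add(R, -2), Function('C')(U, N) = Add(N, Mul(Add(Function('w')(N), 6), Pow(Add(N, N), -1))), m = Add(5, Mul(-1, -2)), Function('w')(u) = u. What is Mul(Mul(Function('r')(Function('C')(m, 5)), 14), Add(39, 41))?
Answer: 4592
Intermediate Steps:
m = 7 (m = Add(5, 2) = 7)
Function('C')(U, N) = Add(N, Mul(Rational(1, 2), Pow(N, -1), Add(6, N))) (Function('C')(U, N) = Add(N, Mul(Add(N, 6), Pow(Add(N, N), -1))) = Add(N, Mul(Add(6, N), Pow(Mul(2, N), -1))) = Add(N, Mul(Add(6, N), Mul(Rational(1, 2), Pow(N, -1)))) = Add(N, Mul(Rational(1, 2), Pow(N, -1), Add(6, N))))
Function('r')(R) = Add(-2, R)
Mul(Mul(Function('r')(Function('C')(m, 5)), 14), Add(39, 41)) = Mul(Mul(Add(-2, Add(Rational(1, 2), 5, Mul(3, Pow(5, -1)))), 14), Add(39, 41)) = Mul(Mul(Add(-2, Add(Rational(1, 2), 5, Mul(3, Rational(1, 5)))), 14), 80) = Mul(Mul(Add(-2, Add(Rational(1, 2), 5, Rational(3, 5))), 14), 80) = Mul(Mul(Add(-2, Rational(61, 10)), 14), 80) = Mul(Mul(Rational(41, 10), 14), 80) = Mul(Rational(287, 5), 80) = 4592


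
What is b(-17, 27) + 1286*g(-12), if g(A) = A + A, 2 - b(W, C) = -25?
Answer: -30837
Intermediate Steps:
b(W, C) = 27 (b(W, C) = 2 - 1*(-25) = 2 + 25 = 27)
g(A) = 2*A
b(-17, 27) + 1286*g(-12) = 27 + 1286*(2*(-12)) = 27 + 1286*(-24) = 27 - 30864 = -30837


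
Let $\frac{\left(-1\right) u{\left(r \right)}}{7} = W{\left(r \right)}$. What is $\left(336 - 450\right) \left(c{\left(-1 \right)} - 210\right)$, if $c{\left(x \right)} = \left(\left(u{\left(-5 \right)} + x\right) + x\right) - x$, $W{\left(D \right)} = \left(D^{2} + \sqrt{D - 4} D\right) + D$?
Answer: $40014 - 11970 i \approx 40014.0 - 11970.0 i$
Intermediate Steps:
$W{\left(D \right)} = D + D^{2} + D \sqrt{-4 + D}$ ($W{\left(D \right)} = \left(D^{2} + \sqrt{-4 + D} D\right) + D = \left(D^{2} + D \sqrt{-4 + D}\right) + D = D + D^{2} + D \sqrt{-4 + D}$)
$u{\left(r \right)} = - 7 r \left(1 + r + \sqrt{-4 + r}\right)$
$c{\left(x \right)} = -140 + x + 105 i$ ($c{\left(x \right)} = \left(\left(\left(-7\right) \left(-5\right) \left(1 - 5 + \sqrt{-4 - 5}\right) + x\right) + x\right) - x = \left(\left(\left(-7\right) \left(-5\right) \left(1 - 5 + \sqrt{-9}\right) + x\right) + x\right) - x = \left(\left(\left(-7\right) \left(-5\right) \left(1 - 5 + 3 i\right) + x\right) + x\right) - x = \left(\left(\left(-7\right) \left(-5\right) \left(-4 + 3 i\right) + x\right) + x\right) - x = \left(\left(\left(-140 + 105 i\right) + x\right) + x\right) - x = \left(\left(-140 + x + 105 i\right) + x\right) - x = \left(-140 + 2 x + 105 i\right) - x = -140 + x + 105 i$)
$\left(336 - 450\right) \left(c{\left(-1 \right)} - 210\right) = \left(336 - 450\right) \left(\left(-140 - 1 + 105 i\right) - 210\right) = - 114 \left(\left(-141 + 105 i\right) - 210\right) = - 114 \left(-351 + 105 i\right) = 40014 - 11970 i$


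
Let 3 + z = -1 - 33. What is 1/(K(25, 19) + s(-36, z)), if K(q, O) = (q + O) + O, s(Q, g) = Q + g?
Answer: -⅒ ≈ -0.10000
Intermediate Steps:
z = -37 (z = -3 + (-1 - 33) = -3 - 34 = -37)
K(q, O) = q + 2*O (K(q, O) = (O + q) + O = q + 2*O)
1/(K(25, 19) + s(-36, z)) = 1/((25 + 2*19) + (-36 - 37)) = 1/((25 + 38) - 73) = 1/(63 - 73) = 1/(-10) = -⅒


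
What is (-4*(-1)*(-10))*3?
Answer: -120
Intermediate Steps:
(-4*(-1)*(-10))*3 = (4*(-10))*3 = -40*3 = -120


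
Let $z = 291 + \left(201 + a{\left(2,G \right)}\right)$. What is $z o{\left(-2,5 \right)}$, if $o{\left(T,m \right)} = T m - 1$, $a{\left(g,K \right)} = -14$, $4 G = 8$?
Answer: $-5258$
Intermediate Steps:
$G = 2$ ($G = \frac{1}{4} \cdot 8 = 2$)
$o{\left(T,m \right)} = -1 + T m$
$z = 478$ ($z = 291 + \left(201 - 14\right) = 291 + 187 = 478$)
$z o{\left(-2,5 \right)} = 478 \left(-1 - 10\right) = 478 \left(-11\right) = -5258$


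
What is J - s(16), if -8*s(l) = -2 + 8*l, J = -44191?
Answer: -176701/4 ≈ -44175.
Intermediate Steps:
s(l) = ¼ - l (s(l) = -(-2 + 8*l)/8 = ¼ - l)
J - s(16) = -44191 - (¼ - 1*16) = -44191 - (¼ - 16) = -44191 - 1*(-63/4) = -44191 + 63/4 = -176701/4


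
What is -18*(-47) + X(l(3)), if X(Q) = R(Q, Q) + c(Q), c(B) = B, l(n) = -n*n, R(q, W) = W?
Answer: 828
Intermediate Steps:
l(n) = -n**2
X(Q) = 2*Q (X(Q) = Q + Q = 2*Q)
-18*(-47) + X(l(3)) = -18*(-47) + 2*(-1*3**2) = 846 + 2*(-1*9) = 846 + 2*(-9) = 846 - 18 = 828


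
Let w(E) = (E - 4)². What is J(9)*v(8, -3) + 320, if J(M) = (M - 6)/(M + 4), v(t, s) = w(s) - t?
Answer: 4283/13 ≈ 329.46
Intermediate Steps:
w(E) = (-4 + E)²
v(t, s) = (-4 + s)² - t
J(M) = (-6 + M)/(4 + M)
J(9)*v(8, -3) + 320 = ((-6 + 9)/(4 + 9))*((-4 - 3)² - 1*8) + 320 = (3/13)*((-7)² - 8) + 320 = ((1/13)*3)*(49 - 8) + 320 = (3/13)*41 + 320 = 123/13 + 320 = 4283/13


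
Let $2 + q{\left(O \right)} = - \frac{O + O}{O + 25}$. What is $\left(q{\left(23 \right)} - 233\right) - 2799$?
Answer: $- \frac{72839}{24} \approx -3035.0$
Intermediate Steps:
$q{\left(O \right)} = -2 - \frac{2 O}{25 + O}$ ($q{\left(O \right)} = -2 - \frac{O + O}{O + 25} = -2 - \frac{2 O}{25 + O}$)
$\left(q{\left(23 \right)} - 233\right) - 2799 = \left(\frac{2 \left(-25 - 46\right)}{25 + 23} - 233\right) - 2799 = \left(\frac{2 \left(-25 - 46\right)}{48} + \left(-1263 + 1030\right)\right) - 2799 = \left(2 \cdot \frac{1}{48} \left(-71\right) - 233\right) - 2799 = \left(- \frac{71}{24} - 233\right) - 2799 = - \frac{5663}{24} - 2799 = - \frac{72839}{24}$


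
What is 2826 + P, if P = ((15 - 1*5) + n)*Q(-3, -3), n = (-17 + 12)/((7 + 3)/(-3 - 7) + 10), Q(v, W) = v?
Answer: 8393/3 ≈ 2797.7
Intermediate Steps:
n = -5/9 (n = -5/(10/(-10) + 10) = -5/(10*(-1/10) + 10) = -5/(-1 + 10) = -5/9 ≈ -0.55556)
P = -85/3 (P = ((15 - 1*5) - 5/9)*(-3) = ((15 - 5) - 5/9)*(-3) = (10 - 5/9)*(-3) = (85/9)*(-3) = -85/3 ≈ -28.333)
2826 + P = 2826 - 85/3 = 8393/3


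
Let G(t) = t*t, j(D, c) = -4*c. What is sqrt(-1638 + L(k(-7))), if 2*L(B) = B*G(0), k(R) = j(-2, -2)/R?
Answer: 3*I*sqrt(182) ≈ 40.472*I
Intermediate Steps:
G(t) = t**2
k(R) = 8/R (k(R) = (-4*(-2))/R = 8/R)
L(B) = 0 (L(B) = (B*0**2)/2 = (B*0)/2 = (1/2)*0 = 0)
sqrt(-1638 + L(k(-7))) = sqrt(-1638 + 0) = sqrt(-1638) = 3*I*sqrt(182)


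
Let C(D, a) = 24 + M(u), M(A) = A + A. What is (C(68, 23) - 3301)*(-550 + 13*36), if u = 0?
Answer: 268714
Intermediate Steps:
M(A) = 2*A
C(D, a) = 24 (C(D, a) = 24 + 2*0 = 24 + 0 = 24)
(C(68, 23) - 3301)*(-550 + 13*36) = (24 - 3301)*(-550 + 13*36) = -3277*(-550 + 468) = -3277*(-82) = 268714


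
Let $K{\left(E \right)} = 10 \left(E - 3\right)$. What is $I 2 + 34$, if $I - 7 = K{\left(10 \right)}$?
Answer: $188$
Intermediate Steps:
$K{\left(E \right)} = -30 + 10 E$ ($K{\left(E \right)} = 10 \left(-3 + E\right) = -30 + 10 E$)
$I = 77$ ($I = 7 + \left(-30 + 10 \cdot 10\right) = 7 + \left(-30 + 100\right) = 7 + 70 = 77$)
$I 2 + 34 = 77 \cdot 2 + 34 = 154 + 34 = 188$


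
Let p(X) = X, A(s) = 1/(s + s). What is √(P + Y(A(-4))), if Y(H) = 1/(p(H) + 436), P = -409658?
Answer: I*√4981100826306/3487 ≈ 640.04*I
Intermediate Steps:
A(s) = 1/(2*s)
Y(H) = 1/(436 + H) (Y(H) = 1/(H + 436) = 1/(436 + H))
√(P + Y(A(-4))) = √(-409658 + 1/(436 + (½)/(-4))) = √(-409658 + 1/(436 + (½)*(-¼))) = √(-409658 + 1/(436 - ⅛)) = √(-409658 + 1/(3487/8)) = √(-409658 + 8/3487) = √(-1428477438/3487) = I*√4981100826306/3487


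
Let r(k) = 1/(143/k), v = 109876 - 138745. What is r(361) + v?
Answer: -4127906/143 ≈ -28866.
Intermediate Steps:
v = -28869
r(k) = k/143
r(361) + v = (1/143)*361 - 28869 = 361/143 - 28869 = -4127906/143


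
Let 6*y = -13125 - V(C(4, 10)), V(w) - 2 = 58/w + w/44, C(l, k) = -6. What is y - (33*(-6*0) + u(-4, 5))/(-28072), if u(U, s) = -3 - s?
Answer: -276169501/126324 ≈ -2186.2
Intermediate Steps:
V(w) = 2 + 58/w + w/44 (V(w) = 2 + (58/w + w/44) = 2 + 58/w + w/44)
y = -865735/396 (y = (-13125 - (2 + 58/(-6) + (1/44)*(-6)))/6 = (-13125 - (2 + 58*(-⅙) - 3/22))/6 = (-13125 - (2 - 29/3 - 3/22))/6 = (-13125 - 1*(-515/66))/6 = (-13125 + 515/66)/6 = (⅙)*(-865735/66) = -865735/396 ≈ -2186.2)
y - (33*(-6*0) + u(-4, 5))/(-28072) = -865735/396 - (33*(-6*0) + (-3 - 1*5))/(-28072) = -865735/396 - (33*0 + (-3 - 5))*(-1)/28072 = -865735/396 - (0 - 8)*(-1)/28072 = -865735/396 - (-8)*(-1)/28072 = -865735/396 - 1*1/3509 = -865735/396 - 1/3509 = -276169501/126324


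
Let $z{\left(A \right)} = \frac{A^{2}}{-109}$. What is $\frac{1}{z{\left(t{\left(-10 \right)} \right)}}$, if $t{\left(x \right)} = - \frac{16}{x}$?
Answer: $- \frac{2725}{64} \approx -42.578$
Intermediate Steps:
$z{\left(A \right)} = - \frac{A^{2}}{109}$ ($z{\left(A \right)} = A^{2} \left(- \frac{1}{109}\right) = - \frac{A^{2}}{109}$)
$\frac{1}{z{\left(t{\left(-10 \right)} \right)}} = \frac{1}{\left(- \frac{1}{109}\right) \left(- \frac{16}{-10}\right)^{2}} = \frac{1}{\left(- \frac{1}{109}\right) \left(\left(-16\right) \left(- \frac{1}{10}\right)\right)^{2}} = \frac{1}{\left(- \frac{1}{109}\right) \left(\frac{8}{5}\right)^{2}} = \frac{1}{\left(- \frac{1}{109}\right) \frac{64}{25}} = \frac{1}{- \frac{64}{2725}} = - \frac{2725}{64}$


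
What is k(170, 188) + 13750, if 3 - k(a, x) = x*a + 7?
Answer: -18214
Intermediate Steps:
k(a, x) = -4 - a*x (k(a, x) = 3 - (x*a + 7) = 3 - (a*x + 7) = 3 - (7 + a*x) = 3 + (-7 - a*x) = -4 - a*x)
k(170, 188) + 13750 = (-4 - 1*170*188) + 13750 = (-4 - 31960) + 13750 = -31964 + 13750 = -18214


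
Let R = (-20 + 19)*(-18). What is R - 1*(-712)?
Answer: 730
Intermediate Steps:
R = 18 (R = -1*(-18) = 18)
R - 1*(-712) = 18 - 1*(-712) = 18 + 712 = 730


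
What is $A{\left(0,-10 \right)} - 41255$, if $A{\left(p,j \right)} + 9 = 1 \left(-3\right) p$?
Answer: $-41264$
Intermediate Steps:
$A{\left(p,j \right)} = -9 - 3 p$ ($A{\left(p,j \right)} = -9 + 1 \left(-3\right) p = -9 - 3 p$)
$A{\left(0,-10 \right)} - 41255 = \left(-9 - 0\right) - 41255 = \left(-9 + 0\right) - 41255 = -9 - 41255 = -41264$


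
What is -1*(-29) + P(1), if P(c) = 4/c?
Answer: 33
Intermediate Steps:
-1*(-29) + P(1) = -1*(-29) + 4/1 = 29 + 4*1 = 29 + 4 = 33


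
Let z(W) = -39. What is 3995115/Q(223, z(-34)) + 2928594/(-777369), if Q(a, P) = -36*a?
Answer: -347687700563/693413148 ≈ -501.42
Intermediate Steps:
3995115/Q(223, z(-34)) + 2928594/(-777369) = 3995115/((-36*223)) + 2928594/(-777369) = 3995115/(-8028) + 2928594*(-1/777369) = 3995115*(-1/8028) - 976198/259123 = -1331705/2676 - 976198/259123 = -347687700563/693413148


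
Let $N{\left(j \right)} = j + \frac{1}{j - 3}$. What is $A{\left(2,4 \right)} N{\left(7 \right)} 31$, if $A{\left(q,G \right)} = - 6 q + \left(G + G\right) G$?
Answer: $4495$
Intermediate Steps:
$A{\left(q,G \right)} = - 6 q + 2 G^{2}$ ($A{\left(q,G \right)} = - 6 q + 2 G G = - 6 q + 2 G^{2}$)
$N{\left(j \right)} = j + \frac{1}{-3 + j}$
$A{\left(2,4 \right)} N{\left(7 \right)} 31 = \left(\left(-6\right) 2 + 2 \cdot 4^{2}\right) \frac{1 + 7^{2} - 21}{-3 + 7} \cdot 31 = \left(-12 + 2 \cdot 16\right) \frac{1 + 49 - 21}{4} \cdot 31 = \left(-12 + 32\right) \frac{1}{4} \cdot 29 \cdot 31 = 20 \cdot \frac{29}{4} \cdot 31 = 145 \cdot 31 = 4495$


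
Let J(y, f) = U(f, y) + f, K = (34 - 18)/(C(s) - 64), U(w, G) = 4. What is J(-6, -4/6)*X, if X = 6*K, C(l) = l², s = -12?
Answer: 4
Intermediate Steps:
K = ⅕ (K = (34 - 18)/((-12)² - 64) = 16/(144 - 64) = 16/80 = 16*(1/80) = ⅕ ≈ 0.20000)
J(y, f) = 4 + f
X = 6/5 (X = 6*(⅕) = 6/5 ≈ 1.2000)
J(-6, -4/6)*X = (4 - 4/6)*(6/5) = (4 - 4*⅙)*(6/5) = (4 - ⅔)*(6/5) = (10/3)*(6/5) = 4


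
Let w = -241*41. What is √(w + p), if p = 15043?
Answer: √5162 ≈ 71.847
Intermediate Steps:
w = -9881
√(w + p) = √(-9881 + 15043) = √5162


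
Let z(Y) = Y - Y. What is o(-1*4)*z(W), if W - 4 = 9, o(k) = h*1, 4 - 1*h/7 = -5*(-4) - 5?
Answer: 0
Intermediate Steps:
h = -77 (h = 28 - 7*(-5*(-4) - 5) = 28 - 7*(20 - 5) = 28 - 7*15 = 28 - 105 = -77)
o(k) = -77 (o(k) = -77*1 = -77)
W = 13 (W = 4 + 9 = 13)
z(Y) = 0
o(-1*4)*z(W) = -77*0 = 0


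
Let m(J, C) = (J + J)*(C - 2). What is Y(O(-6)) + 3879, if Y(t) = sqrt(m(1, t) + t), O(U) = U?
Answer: 3879 + I*sqrt(22) ≈ 3879.0 + 4.6904*I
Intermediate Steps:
m(J, C) = 2*J*(-2 + C) (m(J, C) = (2*J)*(-2 + C) = 2*J*(-2 + C))
Y(t) = sqrt(-4 + 3*t) (Y(t) = sqrt(2*1*(-2 + t) + t) = sqrt((-4 + 2*t) + t) = sqrt(-4 + 3*t))
Y(O(-6)) + 3879 = sqrt(-4 + 3*(-6)) + 3879 = sqrt(-4 - 18) + 3879 = sqrt(-22) + 3879 = I*sqrt(22) + 3879 = 3879 + I*sqrt(22)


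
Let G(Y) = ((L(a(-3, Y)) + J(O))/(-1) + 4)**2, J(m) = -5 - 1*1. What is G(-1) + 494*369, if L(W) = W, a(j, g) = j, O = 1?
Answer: 182455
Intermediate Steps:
J(m) = -6 (J(m) = -5 - 1 = -6)
G(Y) = 169 (G(Y) = ((-3 - 6)/(-1) + 4)**2 = (-9*(-1) + 4)**2 = (9 + 4)**2 = 13**2 = 169)
G(-1) + 494*369 = 169 + 494*369 = 169 + 182286 = 182455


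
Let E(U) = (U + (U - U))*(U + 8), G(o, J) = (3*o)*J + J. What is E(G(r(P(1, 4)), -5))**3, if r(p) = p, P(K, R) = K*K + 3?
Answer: 50858627625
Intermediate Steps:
P(K, R) = 3 + K**2 (P(K, R) = K**2 + 3 = 3 + K**2)
G(o, J) = J + 3*J*o (G(o, J) = 3*J*o + J = J + 3*J*o)
E(U) = U*(8 + U) (E(U) = (U + 0)*(8 + U) = U*(8 + U))
E(G(r(P(1, 4)), -5))**3 = ((-5*(1 + 3*(3 + 1**2)))*(8 - 5*(1 + 3*(3 + 1**2))))**3 = ((-5*(1 + 3*(3 + 1)))*(8 - 5*(1 + 3*(3 + 1))))**3 = ((-5*(1 + 3*4))*(8 - 5*(1 + 3*4)))**3 = ((-5*(1 + 12))*(8 - 5*(1 + 12)))**3 = ((-5*13)*(8 - 5*13))**3 = (-65*(8 - 65))**3 = (-65*(-57))**3 = 3705**3 = 50858627625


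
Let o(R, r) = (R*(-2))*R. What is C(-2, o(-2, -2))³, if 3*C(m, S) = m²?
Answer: 64/27 ≈ 2.3704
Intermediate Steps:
o(R, r) = -2*R² (o(R, r) = (-2*R)*R = -2*R²)
C(m, S) = m²/3
C(-2, o(-2, -2))³ = ((⅓)*(-2)²)³ = ((⅓)*4)³ = (4/3)³ = 64/27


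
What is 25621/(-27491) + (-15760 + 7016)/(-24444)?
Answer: -96474605/167997501 ≈ -0.57426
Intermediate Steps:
25621/(-27491) + (-15760 + 7016)/(-24444) = 25621*(-1/27491) - 8744*(-1/24444) = -25621/27491 + 2186/6111 = -96474605/167997501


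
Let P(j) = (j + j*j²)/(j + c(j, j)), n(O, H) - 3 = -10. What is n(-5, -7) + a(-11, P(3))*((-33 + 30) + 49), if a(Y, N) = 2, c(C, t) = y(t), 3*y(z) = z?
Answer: 85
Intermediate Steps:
y(z) = z/3
n(O, H) = -7 (n(O, H) = 3 - 10 = -7)
c(C, t) = t/3
P(j) = 3*(j + j³)/(4*j) (P(j) = (j + j*j²)/(j + j/3) = (j + j³)/((4*j/3)) = (j + j³)*(3/(4*j)) = 3*(j + j³)/(4*j))
n(-5, -7) + a(-11, P(3))*((-33 + 30) + 49) = -7 + 2*((-33 + 30) + 49) = -7 + 2*(-3 + 49) = -7 + 2*46 = -7 + 92 = 85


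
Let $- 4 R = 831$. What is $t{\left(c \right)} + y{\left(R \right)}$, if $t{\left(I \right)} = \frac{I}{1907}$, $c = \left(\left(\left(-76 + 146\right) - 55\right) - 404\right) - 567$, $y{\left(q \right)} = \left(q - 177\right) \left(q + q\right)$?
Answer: $\frac{2438871815}{15256} \approx 1.5986 \cdot 10^{5}$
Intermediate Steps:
$R = - \frac{831}{4}$ ($R = \left(- \frac{1}{4}\right) 831 = - \frac{831}{4} \approx -207.75$)
$y{\left(q \right)} = 2 q \left(-177 + q\right)$ ($y{\left(q \right)} = \left(-177 + q\right) 2 q = 2 q \left(-177 + q\right)$)
$c = -956$ ($c = \left(\left(70 - 55\right) - 404\right) - 567 = \left(15 - 404\right) - 567 = -389 - 567 = -956$)
$t{\left(I \right)} = \frac{I}{1907}$ ($t{\left(I \right)} = I \frac{1}{1907} = \frac{I}{1907}$)
$t{\left(c \right)} + y{\left(R \right)} = \frac{1}{1907} \left(-956\right) + 2 \left(- \frac{831}{4}\right) \left(-177 - \frac{831}{4}\right) = - \frac{956}{1907} + 2 \left(- \frac{831}{4}\right) \left(- \frac{1539}{4}\right) = - \frac{956}{1907} + \frac{1278909}{8} = \frac{2438871815}{15256}$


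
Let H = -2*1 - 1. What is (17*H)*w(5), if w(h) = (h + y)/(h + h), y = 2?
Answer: -357/10 ≈ -35.700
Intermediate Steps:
H = -3 (H = -2 - 1 = -3)
w(h) = (2 + h)/(2*h) (w(h) = (h + 2)/(h + h) = (2 + h)/((2*h)) = (2 + h)*(1/(2*h)) = (2 + h)/(2*h))
(17*H)*w(5) = (17*(-3))*((½)*(2 + 5)/5) = -51*7/(2*5) = -51*7/10 = -357/10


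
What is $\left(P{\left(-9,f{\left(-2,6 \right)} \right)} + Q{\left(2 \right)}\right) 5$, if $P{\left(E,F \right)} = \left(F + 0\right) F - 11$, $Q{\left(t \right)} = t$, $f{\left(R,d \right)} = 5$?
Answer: $80$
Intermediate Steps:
$P{\left(E,F \right)} = -11 + F^{2}$ ($P{\left(E,F \right)} = F F - 11 = F^{2} - 11 = -11 + F^{2}$)
$\left(P{\left(-9,f{\left(-2,6 \right)} \right)} + Q{\left(2 \right)}\right) 5 = \left(\left(-11 + 5^{2}\right) + 2\right) 5 = \left(\left(-11 + 25\right) + 2\right) 5 = \left(14 + 2\right) 5 = 16 \cdot 5 = 80$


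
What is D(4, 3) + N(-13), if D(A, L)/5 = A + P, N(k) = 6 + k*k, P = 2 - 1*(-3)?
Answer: 220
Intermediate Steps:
P = 5 (P = 2 + 3 = 5)
N(k) = 6 + k²
D(A, L) = 25 + 5*A (D(A, L) = 5*(A + 5) = 5*(5 + A) = 25 + 5*A)
D(4, 3) + N(-13) = (25 + 5*4) + (6 + (-13)²) = (25 + 20) + (6 + 169) = 45 + 175 = 220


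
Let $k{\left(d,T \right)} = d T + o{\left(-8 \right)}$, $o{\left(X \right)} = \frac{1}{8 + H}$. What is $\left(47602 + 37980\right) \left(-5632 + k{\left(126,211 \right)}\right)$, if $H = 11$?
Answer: $\frac{34072504914}{19} \approx 1.7933 \cdot 10^{9}$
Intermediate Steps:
$o{\left(X \right)} = \frac{1}{19}$ ($o{\left(X \right)} = \frac{1}{8 + 11} = \frac{1}{19}$)
$k{\left(d,T \right)} = \frac{1}{19} + T d$ ($k{\left(d,T \right)} = d T + \frac{1}{19} = T d + \frac{1}{19} = \frac{1}{19} + T d$)
$\left(47602 + 37980\right) \left(-5632 + k{\left(126,211 \right)}\right) = \left(47602 + 37980\right) \left(-5632 + \left(\frac{1}{19} + 211 \cdot 126\right)\right) = 85582 \left(-5632 + \left(\frac{1}{19} + 26586\right)\right) = 85582 \left(-5632 + \frac{505135}{19}\right) = 85582 \cdot \frac{398127}{19} = \frac{34072504914}{19}$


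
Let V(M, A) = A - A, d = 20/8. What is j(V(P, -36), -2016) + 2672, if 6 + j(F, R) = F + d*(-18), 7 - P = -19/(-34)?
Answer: 2621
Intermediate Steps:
P = 219/34 (P = 7 - (-19)/(-34) = 7 - (-19)*(-1)/34 = 7 - 1*19/34 = 7 - 19/34 = 219/34 ≈ 6.4412)
d = 5/2 (d = 20*(⅛) = 5/2 ≈ 2.5000)
V(M, A) = 0
j(F, R) = -51 + F (j(F, R) = -6 + (F + (5/2)*(-18)) = -6 + (F - 45) = -6 + (-45 + F) = -51 + F)
j(V(P, -36), -2016) + 2672 = (-51 + 0) + 2672 = -51 + 2672 = 2621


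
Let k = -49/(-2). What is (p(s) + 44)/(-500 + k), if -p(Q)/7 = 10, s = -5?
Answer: 52/951 ≈ 0.054679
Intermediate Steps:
p(Q) = -70 (p(Q) = -7*10 = -70)
k = 49/2 (k = -49*(-½) = 49/2 ≈ 24.500)
(p(s) + 44)/(-500 + k) = (-70 + 44)/(-500 + 49/2) = -26/(-951/2) = -26*(-2/951) = 52/951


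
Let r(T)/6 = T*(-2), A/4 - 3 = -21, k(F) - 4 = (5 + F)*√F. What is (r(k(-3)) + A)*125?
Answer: -15000 - 3000*I*√3 ≈ -15000.0 - 5196.2*I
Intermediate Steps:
k(F) = 4 + √F*(5 + F) (k(F) = 4 + (5 + F)*√F = 4 + √F*(5 + F))
A = -72 (A = 12 + 4*(-21) = 12 - 84 = -72)
r(T) = -12*T (r(T) = 6*(T*(-2)) = 6*(-2*T) = -12*T)
(r(k(-3)) + A)*125 = (-12*(4 + (-3)^(3/2) + 5*√(-3)) - 72)*125 = (-12*(4 - 3*I*√3 + 5*(I*√3)) - 72)*125 = (-12*(4 - 3*I*√3 + 5*I*√3) - 72)*125 = (-12*(4 + 2*I*√3) - 72)*125 = ((-48 - 24*I*√3) - 72)*125 = (-120 - 24*I*√3)*125 = -15000 - 3000*I*√3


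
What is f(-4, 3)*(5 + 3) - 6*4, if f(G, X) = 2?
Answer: -8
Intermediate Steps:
f(-4, 3)*(5 + 3) - 6*4 = 2*(5 + 3) - 6*4 = 2*8 - 24 = 16 - 24 = -8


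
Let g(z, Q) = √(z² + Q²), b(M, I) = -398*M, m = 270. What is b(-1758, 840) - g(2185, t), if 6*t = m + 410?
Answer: 699684 - 5*√1723345/3 ≈ 6.9750e+5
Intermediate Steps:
t = 340/3 (t = (270 + 410)/6 = (⅙)*680 = 340/3 ≈ 113.33)
g(z, Q) = √(Q² + z²)
b(-1758, 840) - g(2185, t) = -398*(-1758) - √((340/3)² + 2185²) = 699684 - √(115600/9 + 4774225) = 699684 - √(43083625/9) = 699684 - 5*√1723345/3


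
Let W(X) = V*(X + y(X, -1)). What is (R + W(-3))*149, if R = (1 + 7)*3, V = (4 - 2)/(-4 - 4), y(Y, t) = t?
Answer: 3725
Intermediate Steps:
V = -¼ (V = 2/(-8) = 2*(-⅛) = -¼ ≈ -0.25000)
R = 24 (R = 8*3 = 24)
W(X) = ¼ - X/4 (W(X) = -(X - 1)/4 = -(-1 + X)/4 = ¼ - X/4)
(R + W(-3))*149 = (24 + (¼ - ¼*(-3)))*149 = (24 + (¼ + ¾))*149 = (24 + 1)*149 = 25*149 = 3725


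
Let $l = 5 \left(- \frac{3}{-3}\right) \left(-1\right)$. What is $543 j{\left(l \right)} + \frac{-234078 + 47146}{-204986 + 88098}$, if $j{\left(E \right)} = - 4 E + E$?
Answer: $\frac{238059923}{29222} \approx 8146.6$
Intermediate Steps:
$l = -5$ ($l = 5 \left(\left(-3\right) \left(- \frac{1}{3}\right)\right) \left(-1\right) = 5 \cdot 1 \left(-1\right) = 5 \left(-1\right) = -5$)
$j{\left(E \right)} = - 3 E$
$543 j{\left(l \right)} + \frac{-234078 + 47146}{-204986 + 88098} = 543 \left(\left(-3\right) \left(-5\right)\right) + \frac{-234078 + 47146}{-204986 + 88098} = 543 \cdot 15 - \frac{186932}{-116888} = 8145 - - \frac{46733}{29222} = 8145 + \frac{46733}{29222} = \frac{238059923}{29222}$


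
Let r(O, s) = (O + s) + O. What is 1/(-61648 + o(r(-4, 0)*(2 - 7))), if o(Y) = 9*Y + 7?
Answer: -1/61281 ≈ -1.6318e-5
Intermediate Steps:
r(O, s) = s + 2*O
o(Y) = 7 + 9*Y
1/(-61648 + o(r(-4, 0)*(2 - 7))) = 1/(-61648 + (7 + 9*((0 + 2*(-4))*(2 - 7)))) = 1/(-61648 + (7 + 9*((0 - 8)*(-5)))) = 1/(-61648 + (7 + 9*(-8*(-5)))) = 1/(-61648 + (7 + 9*40)) = 1/(-61648 + (7 + 360)) = 1/(-61648 + 367) = 1/(-61281) = -1/61281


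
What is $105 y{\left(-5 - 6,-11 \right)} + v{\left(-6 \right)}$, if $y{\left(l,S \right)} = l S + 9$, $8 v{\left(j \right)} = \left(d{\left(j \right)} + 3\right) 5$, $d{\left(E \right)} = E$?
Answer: $\frac{109185}{8} \approx 13648.0$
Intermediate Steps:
$v{\left(j \right)} = \frac{15}{8} + \frac{5 j}{8}$ ($v{\left(j \right)} = \frac{\left(j + 3\right) 5}{8} = \frac{\left(3 + j\right) 5}{8} = \frac{15 + 5 j}{8} = \frac{15}{8} + \frac{5 j}{8}$)
$y{\left(l,S \right)} = 9 + S l$ ($y{\left(l,S \right)} = S l + 9 = 9 + S l$)
$105 y{\left(-5 - 6,-11 \right)} + v{\left(-6 \right)} = 105 \left(9 - 11 \left(-5 - 6\right)\right) + \left(\frac{15}{8} + \frac{5}{8} \left(-6\right)\right) = 105 \left(9 - 11 \left(-5 - 6\right)\right) + \left(\frac{15}{8} - \frac{15}{4}\right) = 105 \left(9 - -121\right) - \frac{15}{8} = 105 \left(9 + 121\right) - \frac{15}{8} = 105 \cdot 130 - \frac{15}{8} = 13650 - \frac{15}{8} = \frac{109185}{8}$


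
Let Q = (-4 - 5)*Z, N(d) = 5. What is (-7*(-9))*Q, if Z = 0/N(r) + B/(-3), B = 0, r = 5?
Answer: 0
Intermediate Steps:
Z = 0 (Z = 0/5 + 0/(-3) = 0*(⅕) + 0*(-⅓) = 0 + 0 = 0)
Q = 0 (Q = (-4 - 5)*0 = -9*0 = 0)
(-7*(-9))*Q = -7*(-9)*0 = 63*0 = 0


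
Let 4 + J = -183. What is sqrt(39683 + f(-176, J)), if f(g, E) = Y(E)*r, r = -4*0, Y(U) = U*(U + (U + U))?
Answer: sqrt(39683) ≈ 199.21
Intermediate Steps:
J = -187 (J = -4 - 183 = -187)
Y(U) = 3*U**2 (Y(U) = U*(U + 2*U) = U*(3*U) = 3*U**2)
r = 0
f(g, E) = 0 (f(g, E) = (3*E**2)*0 = 0)
sqrt(39683 + f(-176, J)) = sqrt(39683 + 0) = sqrt(39683)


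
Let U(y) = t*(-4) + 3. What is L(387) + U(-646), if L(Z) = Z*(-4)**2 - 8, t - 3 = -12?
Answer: 6223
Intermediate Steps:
t = -9 (t = 3 - 12 = -9)
L(Z) = -8 + 16*Z (L(Z) = Z*16 - 8 = 16*Z - 8 = -8 + 16*Z)
U(y) = 39 (U(y) = -9*(-4) + 3 = 36 + 3 = 39)
L(387) + U(-646) = (-8 + 16*387) + 39 = (-8 + 6192) + 39 = 6184 + 39 = 6223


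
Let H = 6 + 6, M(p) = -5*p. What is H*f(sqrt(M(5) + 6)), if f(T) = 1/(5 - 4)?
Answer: 12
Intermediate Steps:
H = 12
f(T) = 1 (f(T) = 1/1 = 1)
H*f(sqrt(M(5) + 6)) = 12*1 = 12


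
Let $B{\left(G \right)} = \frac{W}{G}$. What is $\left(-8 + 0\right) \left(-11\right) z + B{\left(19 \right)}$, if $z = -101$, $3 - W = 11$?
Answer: $- \frac{168880}{19} \approx -8888.4$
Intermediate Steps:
$W = -8$ ($W = 3 - 11 = -8$)
$B{\left(G \right)} = - \frac{8}{G}$
$\left(-8 + 0\right) \left(-11\right) z + B{\left(19 \right)} = \left(-8 + 0\right) \left(-11\right) \left(-101\right) - \frac{8}{19} = \left(-8\right) \left(-11\right) \left(-101\right) - \frac{8}{19} = 88 \left(-101\right) - \frac{8}{19} = -8888 - \frac{8}{19} = - \frac{168880}{19}$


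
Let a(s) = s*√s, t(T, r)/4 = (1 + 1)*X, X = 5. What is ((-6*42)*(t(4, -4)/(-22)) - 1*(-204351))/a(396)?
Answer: 750967*√11/95832 ≈ 25.990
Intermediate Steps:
t(T, r) = 40 (t(T, r) = 4*((1 + 1)*5) = 4*(2*5) = 4*10 = 40)
a(s) = s^(3/2)
((-6*42)*(t(4, -4)/(-22)) - 1*(-204351))/a(396) = ((-6*42)*(40/(-22)) - 1*(-204351))/(396^(3/2)) = (-10080*(-1)/22 + 204351)/((2376*√11)) = (-252*(-20/11) + 204351)*(√11/26136) = (5040/11 + 204351)*(√11/26136) = 2252901*(√11/26136)/11 = 750967*√11/95832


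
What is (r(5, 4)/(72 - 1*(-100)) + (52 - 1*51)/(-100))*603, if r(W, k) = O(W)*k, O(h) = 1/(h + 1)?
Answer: -15879/4300 ≈ -3.6928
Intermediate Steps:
O(h) = 1/(1 + h)
r(W, k) = k/(1 + W)
(r(5, 4)/(72 - 1*(-100)) + (52 - 1*51)/(-100))*603 = ((4/(1 + 5))/(72 - 1*(-100)) + (52 - 1*51)/(-100))*603 = ((4/6)/(72 + 100) + (52 - 51)*(-1/100))*603 = ((4*(1/6))/172 + 1*(-1/100))*603 = ((2/3)*(1/172) - 1/100)*603 = (1/258 - 1/100)*603 = -79/12900*603 = -15879/4300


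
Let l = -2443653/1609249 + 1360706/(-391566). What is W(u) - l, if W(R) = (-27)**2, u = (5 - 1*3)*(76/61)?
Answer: 231254645289139/315063596967 ≈ 733.99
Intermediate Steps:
l = -1573283100196/315063596967 (l = -2443653*1/1609249 + 1360706*(-1/391566) = -2443653/1609249 - 680353/195783 = -1573283100196/315063596967 ≈ -4.9935)
u = 152/61 (u = (5 - 3)*(76*(1/61)) = 2*(76/61) = 152/61 ≈ 2.4918)
W(R) = 729
W(u) - l = 729 - 1*(-1573283100196/315063596967) = 729 + 1573283100196/315063596967 = 231254645289139/315063596967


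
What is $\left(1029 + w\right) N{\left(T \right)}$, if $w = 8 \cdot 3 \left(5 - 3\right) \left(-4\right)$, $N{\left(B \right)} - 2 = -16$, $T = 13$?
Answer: $-11718$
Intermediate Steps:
$N{\left(B \right)} = -14$ ($N{\left(B \right)} = 2 - 16 = -14$)
$w = -192$ ($w = 8 \cdot 3 \cdot 2 \left(-4\right) = 8 \cdot 6 \left(-4\right) = 48 \left(-4\right) = -192$)
$\left(1029 + w\right) N{\left(T \right)} = \left(1029 - 192\right) \left(-14\right) = 837 \left(-14\right) = -11718$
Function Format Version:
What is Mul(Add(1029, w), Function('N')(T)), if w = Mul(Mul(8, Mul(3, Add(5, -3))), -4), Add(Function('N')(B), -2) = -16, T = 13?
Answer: -11718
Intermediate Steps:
Function('N')(B) = -14 (Function('N')(B) = Add(2, -16) = -14)
w = -192 (w = Mul(Mul(8, Mul(3, 2)), -4) = Mul(Mul(8, 6), -4) = Mul(48, -4) = -192)
Mul(Add(1029, w), Function('N')(T)) = Mul(Add(1029, -192), -14) = Mul(837, -14) = -11718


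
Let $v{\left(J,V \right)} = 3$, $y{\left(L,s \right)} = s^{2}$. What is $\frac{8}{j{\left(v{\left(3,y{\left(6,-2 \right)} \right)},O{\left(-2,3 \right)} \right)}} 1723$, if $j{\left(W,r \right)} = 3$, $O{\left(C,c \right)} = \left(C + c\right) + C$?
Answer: $\frac{13784}{3} \approx 4594.7$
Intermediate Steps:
$O{\left(C,c \right)} = c + 2 C$
$\frac{8}{j{\left(v{\left(3,y{\left(6,-2 \right)} \right)},O{\left(-2,3 \right)} \right)}} 1723 = \frac{8}{3} \cdot 1723 = \frac{13784}{3}$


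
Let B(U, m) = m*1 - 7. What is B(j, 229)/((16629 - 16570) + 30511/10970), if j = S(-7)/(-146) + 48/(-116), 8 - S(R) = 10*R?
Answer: 2435340/677741 ≈ 3.5933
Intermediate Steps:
S(R) = 8 - 10*R
j = -2007/2117 (j = (8 - 10*(-7))/(-146) + 48/(-116) = (8 + 70)*(-1/146) + 48*(-1/116) = 78*(-1/146) - 12/29 = -39/73 - 12/29 = -2007/2117 ≈ -0.94804)
B(U, m) = -7 + m (B(U, m) = m - 7 = -7 + m)
B(j, 229)/((16629 - 16570) + 30511/10970) = (-7 + 229)/((16629 - 16570) + 30511/10970) = 222/(59 + 30511*(1/10970)) = 222/(59 + 30511/10970) = 222/(677741/10970) = 222*(10970/677741) = 2435340/677741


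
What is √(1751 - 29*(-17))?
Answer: 2*√561 ≈ 47.371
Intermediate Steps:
√(1751 - 29*(-17)) = √(1751 + 493) = √2244 = 2*√561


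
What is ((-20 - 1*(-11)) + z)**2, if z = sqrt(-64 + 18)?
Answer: (9 - I*sqrt(46))**2 ≈ 35.0 - 122.08*I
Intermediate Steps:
z = I*sqrt(46) (z = sqrt(-46) = I*sqrt(46) ≈ 6.7823*I)
((-20 - 1*(-11)) + z)**2 = ((-20 - 1*(-11)) + I*sqrt(46))**2 = ((-20 + 11) + I*sqrt(46))**2 = (-9 + I*sqrt(46))**2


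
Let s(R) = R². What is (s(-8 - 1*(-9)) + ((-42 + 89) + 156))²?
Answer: 41616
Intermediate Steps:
(s(-8 - 1*(-9)) + ((-42 + 89) + 156))² = ((-8 - 1*(-9))² + ((-42 + 89) + 156))² = ((-8 + 9)² + (47 + 156))² = (1² + 203)² = (1 + 203)² = 204² = 41616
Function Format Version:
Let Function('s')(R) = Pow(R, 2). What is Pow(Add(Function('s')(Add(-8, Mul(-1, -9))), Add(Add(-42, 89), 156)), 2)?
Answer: 41616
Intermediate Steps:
Pow(Add(Function('s')(Add(-8, Mul(-1, -9))), Add(Add(-42, 89), 156)), 2) = Pow(Add(Pow(Add(-8, Mul(-1, -9)), 2), Add(Add(-42, 89), 156)), 2) = Pow(Add(Pow(Add(-8, 9), 2), Add(47, 156)), 2) = Pow(Add(Pow(1, 2), 203), 2) = Pow(Add(1, 203), 2) = Pow(204, 2) = 41616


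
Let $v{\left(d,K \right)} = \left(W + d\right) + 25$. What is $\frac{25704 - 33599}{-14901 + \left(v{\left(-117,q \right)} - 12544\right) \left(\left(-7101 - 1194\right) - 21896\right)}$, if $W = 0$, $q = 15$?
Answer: $- \frac{1579}{76295715} \approx -2.0696 \cdot 10^{-5}$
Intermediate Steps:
$v{\left(d,K \right)} = 25 + d$ ($v{\left(d,K \right)} = \left(0 + d\right) + 25 = d + 25 = 25 + d$)
$\frac{25704 - 33599}{-14901 + \left(v{\left(-117,q \right)} - 12544\right) \left(\left(-7101 - 1194\right) - 21896\right)} = \frac{25704 - 33599}{-14901 + \left(\left(25 - 117\right) - 12544\right) \left(\left(-7101 - 1194\right) - 21896\right)} = - \frac{7895}{-14901 + \left(-92 - 12544\right) \left(\left(-7101 - 1194\right) - 21896\right)} = - \frac{7895}{-14901 - 12636 \left(-8295 - 21896\right)} = - \frac{7895}{-14901 - -381493476} = - \frac{7895}{-14901 + 381493476} = - \frac{7895}{381478575} = \left(-7895\right) \frac{1}{381478575} = - \frac{1579}{76295715}$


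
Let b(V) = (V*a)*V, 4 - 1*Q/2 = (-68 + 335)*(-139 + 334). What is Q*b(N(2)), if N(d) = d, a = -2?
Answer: 832976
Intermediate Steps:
Q = -104122 (Q = 8 - 2*(-68 + 335)*(-139 + 334) = 8 - 534*195 = 8 - 2*52065 = 8 - 104130 = -104122)
b(V) = -2*V² (b(V) = (V*(-2))*V = (-2*V)*V = -2*V²)
Q*b(N(2)) = -(-208244)*2² = -(-208244)*4 = -104122*(-8) = 832976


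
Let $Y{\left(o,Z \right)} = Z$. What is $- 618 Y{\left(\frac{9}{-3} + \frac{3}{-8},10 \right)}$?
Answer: $-6180$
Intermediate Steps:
$- 618 Y{\left(\frac{9}{-3} + \frac{3}{-8},10 \right)} = \left(-618\right) 10 = -6180$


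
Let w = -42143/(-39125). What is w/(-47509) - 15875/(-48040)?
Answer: 5901252149431/17859250717000 ≈ 0.33043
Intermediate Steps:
w = 42143/39125 (w = -42143*(-1/39125) = 42143/39125 ≈ 1.0771)
w/(-47509) - 15875/(-48040) = (42143/39125)/(-47509) - 15875/(-48040) = (42143/39125)*(-1/47509) - 15875*(-1/48040) = -42143/1858789625 + 3175/9608 = 5901252149431/17859250717000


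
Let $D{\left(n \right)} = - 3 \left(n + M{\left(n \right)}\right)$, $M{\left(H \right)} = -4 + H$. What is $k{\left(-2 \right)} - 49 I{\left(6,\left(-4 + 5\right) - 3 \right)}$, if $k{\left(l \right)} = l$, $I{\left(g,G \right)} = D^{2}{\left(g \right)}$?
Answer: $-28226$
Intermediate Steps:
$D{\left(n \right)} = 12 - 6 n$ ($D{\left(n \right)} = - 3 \left(n + \left(-4 + n\right)\right) = - 3 \left(-4 + 2 n\right) = 12 - 6 n$)
$I{\left(g,G \right)} = \left(12 - 6 g\right)^{2}$
$k{\left(-2 \right)} - 49 I{\left(6,\left(-4 + 5\right) - 3 \right)} = -2 - 49 \cdot 36 \left(-2 + 6\right)^{2} = -2 - 49 \cdot 36 \cdot 4^{2} = -2 - 49 \cdot 36 \cdot 16 = -2 - 28224 = -28226$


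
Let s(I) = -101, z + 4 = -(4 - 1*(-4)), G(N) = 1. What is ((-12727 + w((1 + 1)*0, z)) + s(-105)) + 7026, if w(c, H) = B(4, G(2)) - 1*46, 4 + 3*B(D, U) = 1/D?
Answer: -23397/4 ≈ -5849.3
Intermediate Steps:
B(D, U) = -4/3 + 1/(3*D)
z = -12 (z = -4 - (4 - 1*(-4)) = -4 - (4 + 4) = -4 - 1*8 = -4 - 8 = -12)
w(c, H) = -189/4 (w(c, H) = (⅓)*(1 - 4*4)/4 - 1*46 = (⅓)*(¼)*(1 - 16) - 46 = (⅓)*(¼)*(-15) - 46 = -5/4 - 46 = -189/4)
((-12727 + w((1 + 1)*0, z)) + s(-105)) + 7026 = ((-12727 - 189/4) - 101) + 7026 = (-51097/4 - 101) + 7026 = -51501/4 + 7026 = -23397/4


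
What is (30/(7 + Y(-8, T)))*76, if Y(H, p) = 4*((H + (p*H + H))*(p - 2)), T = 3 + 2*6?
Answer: -152/471 ≈ -0.32272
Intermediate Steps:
T = 15 (T = 3 + 12 = 15)
Y(H, p) = 4*(-2 + p)*(2*H + H*p) (Y(H, p) = 4*((H + (H*p + H))*(-2 + p)) = 4*((H + (H + H*p))*(-2 + p)) = 4*((2*H + H*p)*(-2 + p)) = 4*((-2 + p)*(2*H + H*p)) = 4*(-2 + p)*(2*H + H*p))
(30/(7 + Y(-8, T)))*76 = (30/(7 + 4*(-8)*(-4 + 15**2)))*76 = (30/(7 + 4*(-8)*(-4 + 225)))*76 = (30/(7 + 4*(-8)*221))*76 = (30/(7 - 7072))*76 = (30/(-7065))*76 = (30*(-1/7065))*76 = -2/471*76 = -152/471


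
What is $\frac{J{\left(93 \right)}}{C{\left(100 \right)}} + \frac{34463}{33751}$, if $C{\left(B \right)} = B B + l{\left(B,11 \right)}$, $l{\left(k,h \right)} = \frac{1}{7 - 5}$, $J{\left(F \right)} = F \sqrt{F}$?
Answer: $\frac{34463}{33751} + \frac{62 \sqrt{93}}{6667} \approx 1.1108$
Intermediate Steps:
$J{\left(F \right)} = F^{\frac{3}{2}}$
$l{\left(k,h \right)} = \frac{1}{2}$
$C{\left(B \right)} = \frac{1}{2} + B^{2}$ ($C{\left(B \right)} = B B + \frac{1}{2} = B^{2} + \frac{1}{2} = \frac{1}{2} + B^{2}$)
$\frac{J{\left(93 \right)}}{C{\left(100 \right)}} + \frac{34463}{33751} = \frac{93^{\frac{3}{2}}}{\frac{1}{2} + 100^{2}} + \frac{34463}{33751} = \frac{93 \sqrt{93}}{\frac{1}{2} + 10000} + 34463 \cdot \frac{1}{33751} = \frac{93 \sqrt{93}}{\frac{20001}{2}} + \frac{34463}{33751} = 93 \sqrt{93} \cdot \frac{2}{20001} + \frac{34463}{33751} = \frac{62 \sqrt{93}}{6667} + \frac{34463}{33751} = \frac{34463}{33751} + \frac{62 \sqrt{93}}{6667}$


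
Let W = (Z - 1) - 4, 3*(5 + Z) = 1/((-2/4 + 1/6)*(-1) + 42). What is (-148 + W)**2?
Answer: 402604225/16129 ≈ 24962.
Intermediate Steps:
Z = -634/127 (Z = -5 + 1/(3*((-2/4 + 1/6)*(-1) + 42)) = -5 + 1/(3*((-2*1/4 + 1*(1/6))*(-1) + 42)) = -5 + 1/(3*((-1/2 + 1/6)*(-1) + 42)) = -5 + 1/(3*(-1/3*(-1) + 42)) = -5 + 1/(3*(1/3 + 42)) = -5 + 1/(3*(127/3)) = -5 + (1/3)*(3/127) = -5 + 1/127 = -634/127 ≈ -4.9921)
W = -1269/127 (W = (-634/127 - 1) - 4 = -761/127 - 4 = -1269/127 ≈ -9.9921)
(-148 + W)**2 = (-148 - 1269/127)**2 = (-20065/127)**2 = 402604225/16129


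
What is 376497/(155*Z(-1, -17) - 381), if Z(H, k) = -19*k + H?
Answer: 376497/49529 ≈ 7.6015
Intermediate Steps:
Z(H, k) = H - 19*k
376497/(155*Z(-1, -17) - 381) = 376497/(155*(-1 - 19*(-17)) - 381) = 376497/(155*(-1 + 323) - 381) = 376497/(155*322 - 381) = 376497/(49910 - 381) = 376497/49529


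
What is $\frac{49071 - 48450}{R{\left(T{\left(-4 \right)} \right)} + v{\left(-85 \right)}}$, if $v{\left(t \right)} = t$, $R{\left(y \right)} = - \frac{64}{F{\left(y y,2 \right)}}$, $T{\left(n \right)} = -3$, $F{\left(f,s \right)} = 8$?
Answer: $- \frac{207}{31} \approx -6.6774$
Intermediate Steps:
$R{\left(y \right)} = -8$ ($R{\left(y \right)} = - \frac{64}{8} = \left(-64\right) \frac{1}{8} = -8$)
$\frac{49071 - 48450}{R{\left(T{\left(-4 \right)} \right)} + v{\left(-85 \right)}} = \frac{49071 - 48450}{-8 - 85} = \frac{621}{-93} = 621 \left(- \frac{1}{93}\right) = - \frac{207}{31}$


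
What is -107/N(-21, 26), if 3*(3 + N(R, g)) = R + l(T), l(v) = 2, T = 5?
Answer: 321/28 ≈ 11.464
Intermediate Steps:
N(R, g) = -7/3 + R/3 (N(R, g) = -3 + (R + 2)/3 = -3 + (2 + R)/3 = -3 + (⅔ + R/3) = -7/3 + R/3)
-107/N(-21, 26) = -107/(-7/3 + (⅓)*(-21)) = -107/(-7/3 - 7) = -107/(-28/3) = -107*(-3/28) = 321/28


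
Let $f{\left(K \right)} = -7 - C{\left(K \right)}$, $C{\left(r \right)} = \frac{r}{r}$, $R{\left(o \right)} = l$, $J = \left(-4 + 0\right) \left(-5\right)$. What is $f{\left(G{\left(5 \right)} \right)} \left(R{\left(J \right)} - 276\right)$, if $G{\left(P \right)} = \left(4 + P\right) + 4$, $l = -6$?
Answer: $2256$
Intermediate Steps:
$J = 20$ ($J = \left(-4\right) \left(-5\right) = 20$)
$R{\left(o \right)} = -6$
$G{\left(P \right)} = 8 + P$
$C{\left(r \right)} = 1$
$f{\left(K \right)} = -8$ ($f{\left(K \right)} = -7 - 1 = -8$)
$f{\left(G{\left(5 \right)} \right)} \left(R{\left(J \right)} - 276\right) = - 8 \left(-6 - 276\right) = \left(-8\right) \left(-282\right) = 2256$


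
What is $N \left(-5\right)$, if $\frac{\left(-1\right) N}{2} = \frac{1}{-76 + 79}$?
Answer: $\frac{10}{3} \approx 3.3333$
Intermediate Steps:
$N = - \frac{2}{3}$ ($N = - \frac{2}{-76 + 79} = - \frac{2}{3} \approx -0.66667$)
$N \left(-5\right) = \left(- \frac{2}{3}\right) \left(-5\right) = \frac{10}{3}$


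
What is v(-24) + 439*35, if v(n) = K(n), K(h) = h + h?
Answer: 15317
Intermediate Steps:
K(h) = 2*h
v(n) = 2*n
v(-24) + 439*35 = 2*(-24) + 439*35 = -48 + 15365 = 15317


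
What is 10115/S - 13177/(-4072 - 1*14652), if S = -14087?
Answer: -3768861/263764988 ≈ -0.014289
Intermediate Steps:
10115/S - 13177/(-4072 - 1*14652) = 10115/(-14087) - 13177/(-4072 - 1*14652) = 10115*(-1/14087) - 13177/(-4072 - 14652) = -10115/14087 - 13177/(-18724) = -10115/14087 - 13177*(-1/18724) = -10115/14087 + 13177/18724 = -3768861/263764988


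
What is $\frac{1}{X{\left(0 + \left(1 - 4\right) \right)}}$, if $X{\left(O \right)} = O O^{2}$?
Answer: $- \frac{1}{27} \approx -0.037037$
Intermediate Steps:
$X{\left(O \right)} = O^{3}$
$\frac{1}{X{\left(0 + \left(1 - 4\right) \right)}} = \frac{1}{\left(0 + \left(1 - 4\right)\right)^{3}} = \frac{1}{\left(0 - 3\right)^{3}} = \frac{1}{\left(-3\right)^{3}} = \frac{1}{-27} = - \frac{1}{27}$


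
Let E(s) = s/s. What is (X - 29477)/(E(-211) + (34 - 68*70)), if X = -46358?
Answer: 15167/945 ≈ 16.050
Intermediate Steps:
E(s) = 1
(X - 29477)/(E(-211) + (34 - 68*70)) = (-46358 - 29477)/(1 + (34 - 68*70)) = -75835/(1 + (34 - 4760)) = -75835/(1 - 4726) = -75835/(-4725) = -75835*(-1/4725) = 15167/945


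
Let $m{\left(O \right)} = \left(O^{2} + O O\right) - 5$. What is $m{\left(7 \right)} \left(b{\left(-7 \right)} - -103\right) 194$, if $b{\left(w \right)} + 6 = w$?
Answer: $1623780$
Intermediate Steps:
$m{\left(O \right)} = -5 + 2 O^{2}$ ($m{\left(O \right)} = \left(O^{2} + O^{2}\right) - 5 = 2 O^{2} - 5 = -5 + 2 O^{2}$)
$b{\left(w \right)} = -6 + w$
$m{\left(7 \right)} \left(b{\left(-7 \right)} - -103\right) 194 = \left(-5 + 2 \cdot 7^{2}\right) \left(\left(-6 - 7\right) - -103\right) 194 = \left(-5 + 2 \cdot 49\right) \left(-13 + 103\right) 194 = \left(-5 + 98\right) 90 \cdot 194 = 93 \cdot 90 \cdot 194 = 8370 \cdot 194 = 1623780$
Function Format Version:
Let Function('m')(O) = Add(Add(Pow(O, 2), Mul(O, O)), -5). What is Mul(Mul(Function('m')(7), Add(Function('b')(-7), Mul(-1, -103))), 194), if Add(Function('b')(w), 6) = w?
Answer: 1623780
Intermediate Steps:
Function('m')(O) = Add(-5, Mul(2, Pow(O, 2))) (Function('m')(O) = Add(Add(Pow(O, 2), Pow(O, 2)), -5) = Add(Mul(2, Pow(O, 2)), -5) = Add(-5, Mul(2, Pow(O, 2))))
Function('b')(w) = Add(-6, w)
Mul(Mul(Function('m')(7), Add(Function('b')(-7), Mul(-1, -103))), 194) = Mul(Mul(Add(-5, Mul(2, Pow(7, 2))), Add(Add(-6, -7), Mul(-1, -103))), 194) = Mul(Mul(Add(-5, Mul(2, 49)), Add(-13, 103)), 194) = Mul(Mul(Add(-5, 98), 90), 194) = Mul(Mul(93, 90), 194) = Mul(8370, 194) = 1623780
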